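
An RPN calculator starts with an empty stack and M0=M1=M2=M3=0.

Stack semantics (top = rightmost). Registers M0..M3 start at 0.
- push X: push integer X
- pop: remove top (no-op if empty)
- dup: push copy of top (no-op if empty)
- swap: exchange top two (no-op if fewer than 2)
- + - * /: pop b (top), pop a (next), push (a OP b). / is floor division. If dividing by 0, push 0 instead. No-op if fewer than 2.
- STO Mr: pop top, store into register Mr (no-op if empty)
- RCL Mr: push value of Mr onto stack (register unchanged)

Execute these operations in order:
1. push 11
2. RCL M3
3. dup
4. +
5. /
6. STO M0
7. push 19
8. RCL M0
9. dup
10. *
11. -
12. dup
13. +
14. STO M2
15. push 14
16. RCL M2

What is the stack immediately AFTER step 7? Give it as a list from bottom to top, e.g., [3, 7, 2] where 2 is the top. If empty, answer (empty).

After op 1 (push 11): stack=[11] mem=[0,0,0,0]
After op 2 (RCL M3): stack=[11,0] mem=[0,0,0,0]
After op 3 (dup): stack=[11,0,0] mem=[0,0,0,0]
After op 4 (+): stack=[11,0] mem=[0,0,0,0]
After op 5 (/): stack=[0] mem=[0,0,0,0]
After op 6 (STO M0): stack=[empty] mem=[0,0,0,0]
After op 7 (push 19): stack=[19] mem=[0,0,0,0]

[19]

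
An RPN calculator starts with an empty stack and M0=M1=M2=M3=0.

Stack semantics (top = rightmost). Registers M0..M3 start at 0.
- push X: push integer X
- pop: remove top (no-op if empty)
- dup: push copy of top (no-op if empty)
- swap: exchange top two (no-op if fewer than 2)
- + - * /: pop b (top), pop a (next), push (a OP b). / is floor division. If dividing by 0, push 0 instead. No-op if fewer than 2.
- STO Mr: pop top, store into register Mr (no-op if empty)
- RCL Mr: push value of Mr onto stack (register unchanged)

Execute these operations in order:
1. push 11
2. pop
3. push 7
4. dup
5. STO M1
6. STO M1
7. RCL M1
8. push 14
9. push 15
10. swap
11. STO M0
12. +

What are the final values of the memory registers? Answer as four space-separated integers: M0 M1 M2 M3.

Answer: 14 7 0 0

Derivation:
After op 1 (push 11): stack=[11] mem=[0,0,0,0]
After op 2 (pop): stack=[empty] mem=[0,0,0,0]
After op 3 (push 7): stack=[7] mem=[0,0,0,0]
After op 4 (dup): stack=[7,7] mem=[0,0,0,0]
After op 5 (STO M1): stack=[7] mem=[0,7,0,0]
After op 6 (STO M1): stack=[empty] mem=[0,7,0,0]
After op 7 (RCL M1): stack=[7] mem=[0,7,0,0]
After op 8 (push 14): stack=[7,14] mem=[0,7,0,0]
After op 9 (push 15): stack=[7,14,15] mem=[0,7,0,0]
After op 10 (swap): stack=[7,15,14] mem=[0,7,0,0]
After op 11 (STO M0): stack=[7,15] mem=[14,7,0,0]
After op 12 (+): stack=[22] mem=[14,7,0,0]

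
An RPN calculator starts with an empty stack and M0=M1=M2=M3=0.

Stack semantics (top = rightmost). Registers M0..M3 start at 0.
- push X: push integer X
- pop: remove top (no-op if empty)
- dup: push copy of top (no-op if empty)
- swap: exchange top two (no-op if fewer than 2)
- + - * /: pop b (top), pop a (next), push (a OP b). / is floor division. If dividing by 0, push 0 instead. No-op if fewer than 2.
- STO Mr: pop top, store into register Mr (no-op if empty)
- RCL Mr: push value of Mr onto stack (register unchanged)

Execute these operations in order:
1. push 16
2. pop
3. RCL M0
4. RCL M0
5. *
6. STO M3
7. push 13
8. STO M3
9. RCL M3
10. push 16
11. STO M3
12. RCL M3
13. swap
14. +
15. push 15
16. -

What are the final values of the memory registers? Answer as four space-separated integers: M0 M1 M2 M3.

Answer: 0 0 0 16

Derivation:
After op 1 (push 16): stack=[16] mem=[0,0,0,0]
After op 2 (pop): stack=[empty] mem=[0,0,0,0]
After op 3 (RCL M0): stack=[0] mem=[0,0,0,0]
After op 4 (RCL M0): stack=[0,0] mem=[0,0,0,0]
After op 5 (*): stack=[0] mem=[0,0,0,0]
After op 6 (STO M3): stack=[empty] mem=[0,0,0,0]
After op 7 (push 13): stack=[13] mem=[0,0,0,0]
After op 8 (STO M3): stack=[empty] mem=[0,0,0,13]
After op 9 (RCL M3): stack=[13] mem=[0,0,0,13]
After op 10 (push 16): stack=[13,16] mem=[0,0,0,13]
After op 11 (STO M3): stack=[13] mem=[0,0,0,16]
After op 12 (RCL M3): stack=[13,16] mem=[0,0,0,16]
After op 13 (swap): stack=[16,13] mem=[0,0,0,16]
After op 14 (+): stack=[29] mem=[0,0,0,16]
After op 15 (push 15): stack=[29,15] mem=[0,0,0,16]
After op 16 (-): stack=[14] mem=[0,0,0,16]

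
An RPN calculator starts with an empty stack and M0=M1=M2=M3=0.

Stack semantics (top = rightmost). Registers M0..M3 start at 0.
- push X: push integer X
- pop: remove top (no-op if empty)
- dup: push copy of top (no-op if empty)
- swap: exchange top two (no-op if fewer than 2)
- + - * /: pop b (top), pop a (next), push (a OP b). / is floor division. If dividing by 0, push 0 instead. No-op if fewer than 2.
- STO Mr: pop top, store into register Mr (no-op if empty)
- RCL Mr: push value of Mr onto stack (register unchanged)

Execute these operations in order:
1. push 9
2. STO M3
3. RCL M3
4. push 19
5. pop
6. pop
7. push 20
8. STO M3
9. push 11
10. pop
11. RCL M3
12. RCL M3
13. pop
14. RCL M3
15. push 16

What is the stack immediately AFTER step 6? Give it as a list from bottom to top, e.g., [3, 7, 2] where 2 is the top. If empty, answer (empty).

After op 1 (push 9): stack=[9] mem=[0,0,0,0]
After op 2 (STO M3): stack=[empty] mem=[0,0,0,9]
After op 3 (RCL M3): stack=[9] mem=[0,0,0,9]
After op 4 (push 19): stack=[9,19] mem=[0,0,0,9]
After op 5 (pop): stack=[9] mem=[0,0,0,9]
After op 6 (pop): stack=[empty] mem=[0,0,0,9]

(empty)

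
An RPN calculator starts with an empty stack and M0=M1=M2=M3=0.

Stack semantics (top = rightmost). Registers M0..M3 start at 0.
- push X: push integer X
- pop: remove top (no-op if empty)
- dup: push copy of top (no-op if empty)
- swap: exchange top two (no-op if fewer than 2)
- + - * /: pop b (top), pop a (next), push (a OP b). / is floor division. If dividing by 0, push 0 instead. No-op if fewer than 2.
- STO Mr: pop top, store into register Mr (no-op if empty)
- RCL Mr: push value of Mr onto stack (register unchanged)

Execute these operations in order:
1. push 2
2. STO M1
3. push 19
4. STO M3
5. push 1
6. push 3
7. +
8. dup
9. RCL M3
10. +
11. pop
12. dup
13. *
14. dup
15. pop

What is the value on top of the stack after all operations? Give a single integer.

After op 1 (push 2): stack=[2] mem=[0,0,0,0]
After op 2 (STO M1): stack=[empty] mem=[0,2,0,0]
After op 3 (push 19): stack=[19] mem=[0,2,0,0]
After op 4 (STO M3): stack=[empty] mem=[0,2,0,19]
After op 5 (push 1): stack=[1] mem=[0,2,0,19]
After op 6 (push 3): stack=[1,3] mem=[0,2,0,19]
After op 7 (+): stack=[4] mem=[0,2,0,19]
After op 8 (dup): stack=[4,4] mem=[0,2,0,19]
After op 9 (RCL M3): stack=[4,4,19] mem=[0,2,0,19]
After op 10 (+): stack=[4,23] mem=[0,2,0,19]
After op 11 (pop): stack=[4] mem=[0,2,0,19]
After op 12 (dup): stack=[4,4] mem=[0,2,0,19]
After op 13 (*): stack=[16] mem=[0,2,0,19]
After op 14 (dup): stack=[16,16] mem=[0,2,0,19]
After op 15 (pop): stack=[16] mem=[0,2,0,19]

Answer: 16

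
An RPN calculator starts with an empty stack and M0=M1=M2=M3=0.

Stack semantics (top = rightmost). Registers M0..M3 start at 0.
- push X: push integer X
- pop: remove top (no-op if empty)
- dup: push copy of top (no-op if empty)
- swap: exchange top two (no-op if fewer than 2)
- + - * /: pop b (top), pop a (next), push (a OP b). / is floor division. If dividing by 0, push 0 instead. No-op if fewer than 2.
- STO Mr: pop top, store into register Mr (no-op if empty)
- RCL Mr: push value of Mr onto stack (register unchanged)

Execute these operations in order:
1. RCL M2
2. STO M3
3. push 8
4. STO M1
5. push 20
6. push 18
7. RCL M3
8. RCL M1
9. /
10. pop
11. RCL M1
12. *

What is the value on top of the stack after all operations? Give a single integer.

Answer: 144

Derivation:
After op 1 (RCL M2): stack=[0] mem=[0,0,0,0]
After op 2 (STO M3): stack=[empty] mem=[0,0,0,0]
After op 3 (push 8): stack=[8] mem=[0,0,0,0]
After op 4 (STO M1): stack=[empty] mem=[0,8,0,0]
After op 5 (push 20): stack=[20] mem=[0,8,0,0]
After op 6 (push 18): stack=[20,18] mem=[0,8,0,0]
After op 7 (RCL M3): stack=[20,18,0] mem=[0,8,0,0]
After op 8 (RCL M1): stack=[20,18,0,8] mem=[0,8,0,0]
After op 9 (/): stack=[20,18,0] mem=[0,8,0,0]
After op 10 (pop): stack=[20,18] mem=[0,8,0,0]
After op 11 (RCL M1): stack=[20,18,8] mem=[0,8,0,0]
After op 12 (*): stack=[20,144] mem=[0,8,0,0]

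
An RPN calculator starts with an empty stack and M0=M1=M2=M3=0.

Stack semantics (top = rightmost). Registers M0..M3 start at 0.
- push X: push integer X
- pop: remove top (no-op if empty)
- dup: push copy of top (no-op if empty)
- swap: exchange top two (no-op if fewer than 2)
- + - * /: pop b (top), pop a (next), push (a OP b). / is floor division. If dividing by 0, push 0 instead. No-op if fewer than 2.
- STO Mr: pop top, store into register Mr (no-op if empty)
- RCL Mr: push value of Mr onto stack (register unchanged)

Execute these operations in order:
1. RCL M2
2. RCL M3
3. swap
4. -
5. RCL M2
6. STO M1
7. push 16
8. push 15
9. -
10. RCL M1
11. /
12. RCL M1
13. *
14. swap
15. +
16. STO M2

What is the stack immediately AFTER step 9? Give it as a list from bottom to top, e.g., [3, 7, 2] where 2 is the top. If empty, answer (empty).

After op 1 (RCL M2): stack=[0] mem=[0,0,0,0]
After op 2 (RCL M3): stack=[0,0] mem=[0,0,0,0]
After op 3 (swap): stack=[0,0] mem=[0,0,0,0]
After op 4 (-): stack=[0] mem=[0,0,0,0]
After op 5 (RCL M2): stack=[0,0] mem=[0,0,0,0]
After op 6 (STO M1): stack=[0] mem=[0,0,0,0]
After op 7 (push 16): stack=[0,16] mem=[0,0,0,0]
After op 8 (push 15): stack=[0,16,15] mem=[0,0,0,0]
After op 9 (-): stack=[0,1] mem=[0,0,0,0]

[0, 1]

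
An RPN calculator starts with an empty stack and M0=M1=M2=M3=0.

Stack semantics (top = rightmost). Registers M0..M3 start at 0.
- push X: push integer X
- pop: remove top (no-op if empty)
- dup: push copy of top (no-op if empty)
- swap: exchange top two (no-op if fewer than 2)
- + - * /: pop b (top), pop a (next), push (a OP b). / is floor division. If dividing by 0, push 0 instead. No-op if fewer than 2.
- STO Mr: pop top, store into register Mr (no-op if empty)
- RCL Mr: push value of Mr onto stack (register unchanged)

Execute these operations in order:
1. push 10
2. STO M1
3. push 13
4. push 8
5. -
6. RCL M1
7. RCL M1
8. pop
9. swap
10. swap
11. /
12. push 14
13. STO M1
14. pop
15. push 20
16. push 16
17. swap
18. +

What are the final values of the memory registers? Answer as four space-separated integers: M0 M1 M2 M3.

After op 1 (push 10): stack=[10] mem=[0,0,0,0]
After op 2 (STO M1): stack=[empty] mem=[0,10,0,0]
After op 3 (push 13): stack=[13] mem=[0,10,0,0]
After op 4 (push 8): stack=[13,8] mem=[0,10,0,0]
After op 5 (-): stack=[5] mem=[0,10,0,0]
After op 6 (RCL M1): stack=[5,10] mem=[0,10,0,0]
After op 7 (RCL M1): stack=[5,10,10] mem=[0,10,0,0]
After op 8 (pop): stack=[5,10] mem=[0,10,0,0]
After op 9 (swap): stack=[10,5] mem=[0,10,0,0]
After op 10 (swap): stack=[5,10] mem=[0,10,0,0]
After op 11 (/): stack=[0] mem=[0,10,0,0]
After op 12 (push 14): stack=[0,14] mem=[0,10,0,0]
After op 13 (STO M1): stack=[0] mem=[0,14,0,0]
After op 14 (pop): stack=[empty] mem=[0,14,0,0]
After op 15 (push 20): stack=[20] mem=[0,14,0,0]
After op 16 (push 16): stack=[20,16] mem=[0,14,0,0]
After op 17 (swap): stack=[16,20] mem=[0,14,0,0]
After op 18 (+): stack=[36] mem=[0,14,0,0]

Answer: 0 14 0 0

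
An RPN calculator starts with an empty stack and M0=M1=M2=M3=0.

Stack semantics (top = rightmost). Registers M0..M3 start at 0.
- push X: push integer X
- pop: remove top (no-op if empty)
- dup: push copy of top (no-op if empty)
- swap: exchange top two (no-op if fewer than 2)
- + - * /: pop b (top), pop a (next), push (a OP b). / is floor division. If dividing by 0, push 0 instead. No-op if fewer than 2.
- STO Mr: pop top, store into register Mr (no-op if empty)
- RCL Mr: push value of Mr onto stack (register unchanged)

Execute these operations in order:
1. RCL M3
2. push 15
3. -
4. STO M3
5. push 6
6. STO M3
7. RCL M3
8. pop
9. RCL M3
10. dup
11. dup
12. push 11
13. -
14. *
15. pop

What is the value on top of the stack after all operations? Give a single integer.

Answer: 6

Derivation:
After op 1 (RCL M3): stack=[0] mem=[0,0,0,0]
After op 2 (push 15): stack=[0,15] mem=[0,0,0,0]
After op 3 (-): stack=[-15] mem=[0,0,0,0]
After op 4 (STO M3): stack=[empty] mem=[0,0,0,-15]
After op 5 (push 6): stack=[6] mem=[0,0,0,-15]
After op 6 (STO M3): stack=[empty] mem=[0,0,0,6]
After op 7 (RCL M3): stack=[6] mem=[0,0,0,6]
After op 8 (pop): stack=[empty] mem=[0,0,0,6]
After op 9 (RCL M3): stack=[6] mem=[0,0,0,6]
After op 10 (dup): stack=[6,6] mem=[0,0,0,6]
After op 11 (dup): stack=[6,6,6] mem=[0,0,0,6]
After op 12 (push 11): stack=[6,6,6,11] mem=[0,0,0,6]
After op 13 (-): stack=[6,6,-5] mem=[0,0,0,6]
After op 14 (*): stack=[6,-30] mem=[0,0,0,6]
After op 15 (pop): stack=[6] mem=[0,0,0,6]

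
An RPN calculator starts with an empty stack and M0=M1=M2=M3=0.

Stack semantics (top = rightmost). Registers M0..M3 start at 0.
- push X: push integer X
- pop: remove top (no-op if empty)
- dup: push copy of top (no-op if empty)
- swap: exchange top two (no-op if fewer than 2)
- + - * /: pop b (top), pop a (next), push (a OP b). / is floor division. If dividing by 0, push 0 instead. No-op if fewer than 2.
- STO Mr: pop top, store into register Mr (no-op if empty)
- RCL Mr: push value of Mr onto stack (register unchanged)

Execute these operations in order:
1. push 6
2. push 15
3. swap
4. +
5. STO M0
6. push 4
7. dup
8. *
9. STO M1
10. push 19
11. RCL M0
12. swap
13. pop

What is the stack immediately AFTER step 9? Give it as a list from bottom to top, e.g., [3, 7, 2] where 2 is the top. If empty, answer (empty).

After op 1 (push 6): stack=[6] mem=[0,0,0,0]
After op 2 (push 15): stack=[6,15] mem=[0,0,0,0]
After op 3 (swap): stack=[15,6] mem=[0,0,0,0]
After op 4 (+): stack=[21] mem=[0,0,0,0]
After op 5 (STO M0): stack=[empty] mem=[21,0,0,0]
After op 6 (push 4): stack=[4] mem=[21,0,0,0]
After op 7 (dup): stack=[4,4] mem=[21,0,0,0]
After op 8 (*): stack=[16] mem=[21,0,0,0]
After op 9 (STO M1): stack=[empty] mem=[21,16,0,0]

(empty)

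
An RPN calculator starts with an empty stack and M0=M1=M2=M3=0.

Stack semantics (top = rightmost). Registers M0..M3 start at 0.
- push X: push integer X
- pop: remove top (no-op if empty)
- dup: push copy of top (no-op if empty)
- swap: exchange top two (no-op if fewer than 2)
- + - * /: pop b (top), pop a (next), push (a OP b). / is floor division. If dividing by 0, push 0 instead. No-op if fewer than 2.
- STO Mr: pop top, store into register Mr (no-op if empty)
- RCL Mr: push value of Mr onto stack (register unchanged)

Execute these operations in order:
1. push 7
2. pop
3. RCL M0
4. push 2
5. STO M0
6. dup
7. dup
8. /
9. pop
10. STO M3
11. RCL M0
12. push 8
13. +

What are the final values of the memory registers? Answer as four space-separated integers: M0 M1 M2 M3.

Answer: 2 0 0 0

Derivation:
After op 1 (push 7): stack=[7] mem=[0,0,0,0]
After op 2 (pop): stack=[empty] mem=[0,0,0,0]
After op 3 (RCL M0): stack=[0] mem=[0,0,0,0]
After op 4 (push 2): stack=[0,2] mem=[0,0,0,0]
After op 5 (STO M0): stack=[0] mem=[2,0,0,0]
After op 6 (dup): stack=[0,0] mem=[2,0,0,0]
After op 7 (dup): stack=[0,0,0] mem=[2,0,0,0]
After op 8 (/): stack=[0,0] mem=[2,0,0,0]
After op 9 (pop): stack=[0] mem=[2,0,0,0]
After op 10 (STO M3): stack=[empty] mem=[2,0,0,0]
After op 11 (RCL M0): stack=[2] mem=[2,0,0,0]
After op 12 (push 8): stack=[2,8] mem=[2,0,0,0]
After op 13 (+): stack=[10] mem=[2,0,0,0]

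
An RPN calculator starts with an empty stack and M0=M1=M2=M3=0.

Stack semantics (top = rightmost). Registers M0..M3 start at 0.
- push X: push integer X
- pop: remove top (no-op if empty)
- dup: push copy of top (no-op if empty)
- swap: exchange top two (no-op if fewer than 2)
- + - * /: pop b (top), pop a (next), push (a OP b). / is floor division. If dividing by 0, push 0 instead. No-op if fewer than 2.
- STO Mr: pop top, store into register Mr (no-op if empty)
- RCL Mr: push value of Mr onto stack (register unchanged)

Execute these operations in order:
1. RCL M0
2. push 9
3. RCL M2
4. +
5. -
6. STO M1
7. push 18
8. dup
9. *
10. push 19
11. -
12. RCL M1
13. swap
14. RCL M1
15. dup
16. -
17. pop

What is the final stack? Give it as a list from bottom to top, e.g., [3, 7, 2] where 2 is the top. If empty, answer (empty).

After op 1 (RCL M0): stack=[0] mem=[0,0,0,0]
After op 2 (push 9): stack=[0,9] mem=[0,0,0,0]
After op 3 (RCL M2): stack=[0,9,0] mem=[0,0,0,0]
After op 4 (+): stack=[0,9] mem=[0,0,0,0]
After op 5 (-): stack=[-9] mem=[0,0,0,0]
After op 6 (STO M1): stack=[empty] mem=[0,-9,0,0]
After op 7 (push 18): stack=[18] mem=[0,-9,0,0]
After op 8 (dup): stack=[18,18] mem=[0,-9,0,0]
After op 9 (*): stack=[324] mem=[0,-9,0,0]
After op 10 (push 19): stack=[324,19] mem=[0,-9,0,0]
After op 11 (-): stack=[305] mem=[0,-9,0,0]
After op 12 (RCL M1): stack=[305,-9] mem=[0,-9,0,0]
After op 13 (swap): stack=[-9,305] mem=[0,-9,0,0]
After op 14 (RCL M1): stack=[-9,305,-9] mem=[0,-9,0,0]
After op 15 (dup): stack=[-9,305,-9,-9] mem=[0,-9,0,0]
After op 16 (-): stack=[-9,305,0] mem=[0,-9,0,0]
After op 17 (pop): stack=[-9,305] mem=[0,-9,0,0]

Answer: [-9, 305]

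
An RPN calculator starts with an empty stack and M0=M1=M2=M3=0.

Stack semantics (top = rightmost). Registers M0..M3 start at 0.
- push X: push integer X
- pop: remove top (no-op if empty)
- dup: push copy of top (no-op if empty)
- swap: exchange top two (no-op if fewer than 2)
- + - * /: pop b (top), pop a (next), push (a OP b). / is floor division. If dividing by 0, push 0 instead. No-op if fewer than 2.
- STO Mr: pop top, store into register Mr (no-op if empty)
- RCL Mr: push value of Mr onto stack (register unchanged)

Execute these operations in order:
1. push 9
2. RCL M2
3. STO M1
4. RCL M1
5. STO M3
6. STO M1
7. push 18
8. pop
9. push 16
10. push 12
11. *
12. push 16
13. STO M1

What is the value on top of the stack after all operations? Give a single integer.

After op 1 (push 9): stack=[9] mem=[0,0,0,0]
After op 2 (RCL M2): stack=[9,0] mem=[0,0,0,0]
After op 3 (STO M1): stack=[9] mem=[0,0,0,0]
After op 4 (RCL M1): stack=[9,0] mem=[0,0,0,0]
After op 5 (STO M3): stack=[9] mem=[0,0,0,0]
After op 6 (STO M1): stack=[empty] mem=[0,9,0,0]
After op 7 (push 18): stack=[18] mem=[0,9,0,0]
After op 8 (pop): stack=[empty] mem=[0,9,0,0]
After op 9 (push 16): stack=[16] mem=[0,9,0,0]
After op 10 (push 12): stack=[16,12] mem=[0,9,0,0]
After op 11 (*): stack=[192] mem=[0,9,0,0]
After op 12 (push 16): stack=[192,16] mem=[0,9,0,0]
After op 13 (STO M1): stack=[192] mem=[0,16,0,0]

Answer: 192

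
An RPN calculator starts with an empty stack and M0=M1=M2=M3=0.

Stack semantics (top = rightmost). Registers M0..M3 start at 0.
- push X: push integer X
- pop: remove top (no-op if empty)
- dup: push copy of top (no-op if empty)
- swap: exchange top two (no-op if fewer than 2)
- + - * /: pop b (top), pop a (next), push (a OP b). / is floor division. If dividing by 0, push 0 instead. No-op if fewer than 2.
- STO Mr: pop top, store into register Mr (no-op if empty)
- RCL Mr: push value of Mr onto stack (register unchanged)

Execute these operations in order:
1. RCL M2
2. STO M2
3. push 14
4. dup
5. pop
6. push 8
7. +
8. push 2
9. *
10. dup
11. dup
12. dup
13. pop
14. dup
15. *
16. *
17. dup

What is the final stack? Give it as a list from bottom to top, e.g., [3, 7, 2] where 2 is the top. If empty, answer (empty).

After op 1 (RCL M2): stack=[0] mem=[0,0,0,0]
After op 2 (STO M2): stack=[empty] mem=[0,0,0,0]
After op 3 (push 14): stack=[14] mem=[0,0,0,0]
After op 4 (dup): stack=[14,14] mem=[0,0,0,0]
After op 5 (pop): stack=[14] mem=[0,0,0,0]
After op 6 (push 8): stack=[14,8] mem=[0,0,0,0]
After op 7 (+): stack=[22] mem=[0,0,0,0]
After op 8 (push 2): stack=[22,2] mem=[0,0,0,0]
After op 9 (*): stack=[44] mem=[0,0,0,0]
After op 10 (dup): stack=[44,44] mem=[0,0,0,0]
After op 11 (dup): stack=[44,44,44] mem=[0,0,0,0]
After op 12 (dup): stack=[44,44,44,44] mem=[0,0,0,0]
After op 13 (pop): stack=[44,44,44] mem=[0,0,0,0]
After op 14 (dup): stack=[44,44,44,44] mem=[0,0,0,0]
After op 15 (*): stack=[44,44,1936] mem=[0,0,0,0]
After op 16 (*): stack=[44,85184] mem=[0,0,0,0]
After op 17 (dup): stack=[44,85184,85184] mem=[0,0,0,0]

Answer: [44, 85184, 85184]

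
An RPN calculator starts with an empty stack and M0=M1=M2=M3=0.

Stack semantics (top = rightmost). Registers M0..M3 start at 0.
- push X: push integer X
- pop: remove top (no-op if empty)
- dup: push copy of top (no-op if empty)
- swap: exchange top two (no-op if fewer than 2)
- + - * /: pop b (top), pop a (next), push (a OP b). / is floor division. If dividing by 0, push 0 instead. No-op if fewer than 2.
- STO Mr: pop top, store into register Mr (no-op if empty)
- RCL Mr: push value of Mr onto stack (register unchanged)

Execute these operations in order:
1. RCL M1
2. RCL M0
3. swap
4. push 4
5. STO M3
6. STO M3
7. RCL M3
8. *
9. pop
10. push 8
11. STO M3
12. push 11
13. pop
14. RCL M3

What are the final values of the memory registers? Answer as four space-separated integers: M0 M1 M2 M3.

Answer: 0 0 0 8

Derivation:
After op 1 (RCL M1): stack=[0] mem=[0,0,0,0]
After op 2 (RCL M0): stack=[0,0] mem=[0,0,0,0]
After op 3 (swap): stack=[0,0] mem=[0,0,0,0]
After op 4 (push 4): stack=[0,0,4] mem=[0,0,0,0]
After op 5 (STO M3): stack=[0,0] mem=[0,0,0,4]
After op 6 (STO M3): stack=[0] mem=[0,0,0,0]
After op 7 (RCL M3): stack=[0,0] mem=[0,0,0,0]
After op 8 (*): stack=[0] mem=[0,0,0,0]
After op 9 (pop): stack=[empty] mem=[0,0,0,0]
After op 10 (push 8): stack=[8] mem=[0,0,0,0]
After op 11 (STO M3): stack=[empty] mem=[0,0,0,8]
After op 12 (push 11): stack=[11] mem=[0,0,0,8]
After op 13 (pop): stack=[empty] mem=[0,0,0,8]
After op 14 (RCL M3): stack=[8] mem=[0,0,0,8]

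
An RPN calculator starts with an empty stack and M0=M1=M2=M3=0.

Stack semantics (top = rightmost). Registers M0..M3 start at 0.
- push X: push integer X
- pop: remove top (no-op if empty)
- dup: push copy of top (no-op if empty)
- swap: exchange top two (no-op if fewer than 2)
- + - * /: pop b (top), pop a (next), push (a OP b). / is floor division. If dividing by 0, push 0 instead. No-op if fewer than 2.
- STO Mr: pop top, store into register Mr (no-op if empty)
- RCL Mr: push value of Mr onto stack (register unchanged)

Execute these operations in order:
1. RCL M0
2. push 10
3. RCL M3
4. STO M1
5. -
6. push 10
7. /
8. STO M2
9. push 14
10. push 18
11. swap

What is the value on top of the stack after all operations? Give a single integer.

After op 1 (RCL M0): stack=[0] mem=[0,0,0,0]
After op 2 (push 10): stack=[0,10] mem=[0,0,0,0]
After op 3 (RCL M3): stack=[0,10,0] mem=[0,0,0,0]
After op 4 (STO M1): stack=[0,10] mem=[0,0,0,0]
After op 5 (-): stack=[-10] mem=[0,0,0,0]
After op 6 (push 10): stack=[-10,10] mem=[0,0,0,0]
After op 7 (/): stack=[-1] mem=[0,0,0,0]
After op 8 (STO M2): stack=[empty] mem=[0,0,-1,0]
After op 9 (push 14): stack=[14] mem=[0,0,-1,0]
After op 10 (push 18): stack=[14,18] mem=[0,0,-1,0]
After op 11 (swap): stack=[18,14] mem=[0,0,-1,0]

Answer: 14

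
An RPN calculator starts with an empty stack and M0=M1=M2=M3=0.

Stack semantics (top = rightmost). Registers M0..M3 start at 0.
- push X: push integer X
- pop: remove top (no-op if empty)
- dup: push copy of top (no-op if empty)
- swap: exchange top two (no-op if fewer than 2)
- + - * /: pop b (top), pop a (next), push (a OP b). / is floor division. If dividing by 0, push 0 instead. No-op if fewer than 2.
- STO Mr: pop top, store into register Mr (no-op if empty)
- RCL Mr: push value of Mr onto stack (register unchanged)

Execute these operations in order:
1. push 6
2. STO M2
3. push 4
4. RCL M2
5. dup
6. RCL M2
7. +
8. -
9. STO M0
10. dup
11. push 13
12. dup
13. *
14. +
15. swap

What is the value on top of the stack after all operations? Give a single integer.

Answer: 4

Derivation:
After op 1 (push 6): stack=[6] mem=[0,0,0,0]
After op 2 (STO M2): stack=[empty] mem=[0,0,6,0]
After op 3 (push 4): stack=[4] mem=[0,0,6,0]
After op 4 (RCL M2): stack=[4,6] mem=[0,0,6,0]
After op 5 (dup): stack=[4,6,6] mem=[0,0,6,0]
After op 6 (RCL M2): stack=[4,6,6,6] mem=[0,0,6,0]
After op 7 (+): stack=[4,6,12] mem=[0,0,6,0]
After op 8 (-): stack=[4,-6] mem=[0,0,6,0]
After op 9 (STO M0): stack=[4] mem=[-6,0,6,0]
After op 10 (dup): stack=[4,4] mem=[-6,0,6,0]
After op 11 (push 13): stack=[4,4,13] mem=[-6,0,6,0]
After op 12 (dup): stack=[4,4,13,13] mem=[-6,0,6,0]
After op 13 (*): stack=[4,4,169] mem=[-6,0,6,0]
After op 14 (+): stack=[4,173] mem=[-6,0,6,0]
After op 15 (swap): stack=[173,4] mem=[-6,0,6,0]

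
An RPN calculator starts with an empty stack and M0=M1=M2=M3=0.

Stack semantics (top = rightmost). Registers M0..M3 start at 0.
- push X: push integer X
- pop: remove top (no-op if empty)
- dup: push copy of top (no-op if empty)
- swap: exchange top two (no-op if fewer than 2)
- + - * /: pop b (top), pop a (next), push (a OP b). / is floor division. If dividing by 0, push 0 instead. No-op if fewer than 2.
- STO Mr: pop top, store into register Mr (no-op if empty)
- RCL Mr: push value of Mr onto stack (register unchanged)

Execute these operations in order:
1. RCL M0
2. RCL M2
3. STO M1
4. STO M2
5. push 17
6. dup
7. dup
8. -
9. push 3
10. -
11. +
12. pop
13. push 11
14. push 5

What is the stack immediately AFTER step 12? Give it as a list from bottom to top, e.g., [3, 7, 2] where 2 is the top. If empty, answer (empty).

After op 1 (RCL M0): stack=[0] mem=[0,0,0,0]
After op 2 (RCL M2): stack=[0,0] mem=[0,0,0,0]
After op 3 (STO M1): stack=[0] mem=[0,0,0,0]
After op 4 (STO M2): stack=[empty] mem=[0,0,0,0]
After op 5 (push 17): stack=[17] mem=[0,0,0,0]
After op 6 (dup): stack=[17,17] mem=[0,0,0,0]
After op 7 (dup): stack=[17,17,17] mem=[0,0,0,0]
After op 8 (-): stack=[17,0] mem=[0,0,0,0]
After op 9 (push 3): stack=[17,0,3] mem=[0,0,0,0]
After op 10 (-): stack=[17,-3] mem=[0,0,0,0]
After op 11 (+): stack=[14] mem=[0,0,0,0]
After op 12 (pop): stack=[empty] mem=[0,0,0,0]

(empty)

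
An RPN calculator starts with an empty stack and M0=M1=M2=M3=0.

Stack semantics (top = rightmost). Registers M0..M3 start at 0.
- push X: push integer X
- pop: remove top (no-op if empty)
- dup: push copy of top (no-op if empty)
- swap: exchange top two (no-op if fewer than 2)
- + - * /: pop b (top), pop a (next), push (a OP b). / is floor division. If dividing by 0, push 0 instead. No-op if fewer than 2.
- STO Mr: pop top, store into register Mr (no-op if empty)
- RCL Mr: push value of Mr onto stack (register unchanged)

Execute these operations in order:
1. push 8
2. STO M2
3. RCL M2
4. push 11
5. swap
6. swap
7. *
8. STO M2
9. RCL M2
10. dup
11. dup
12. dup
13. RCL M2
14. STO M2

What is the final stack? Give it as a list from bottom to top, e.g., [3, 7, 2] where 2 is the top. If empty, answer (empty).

After op 1 (push 8): stack=[8] mem=[0,0,0,0]
After op 2 (STO M2): stack=[empty] mem=[0,0,8,0]
After op 3 (RCL M2): stack=[8] mem=[0,0,8,0]
After op 4 (push 11): stack=[8,11] mem=[0,0,8,0]
After op 5 (swap): stack=[11,8] mem=[0,0,8,0]
After op 6 (swap): stack=[8,11] mem=[0,0,8,0]
After op 7 (*): stack=[88] mem=[0,0,8,0]
After op 8 (STO M2): stack=[empty] mem=[0,0,88,0]
After op 9 (RCL M2): stack=[88] mem=[0,0,88,0]
After op 10 (dup): stack=[88,88] mem=[0,0,88,0]
After op 11 (dup): stack=[88,88,88] mem=[0,0,88,0]
After op 12 (dup): stack=[88,88,88,88] mem=[0,0,88,0]
After op 13 (RCL M2): stack=[88,88,88,88,88] mem=[0,0,88,0]
After op 14 (STO M2): stack=[88,88,88,88] mem=[0,0,88,0]

Answer: [88, 88, 88, 88]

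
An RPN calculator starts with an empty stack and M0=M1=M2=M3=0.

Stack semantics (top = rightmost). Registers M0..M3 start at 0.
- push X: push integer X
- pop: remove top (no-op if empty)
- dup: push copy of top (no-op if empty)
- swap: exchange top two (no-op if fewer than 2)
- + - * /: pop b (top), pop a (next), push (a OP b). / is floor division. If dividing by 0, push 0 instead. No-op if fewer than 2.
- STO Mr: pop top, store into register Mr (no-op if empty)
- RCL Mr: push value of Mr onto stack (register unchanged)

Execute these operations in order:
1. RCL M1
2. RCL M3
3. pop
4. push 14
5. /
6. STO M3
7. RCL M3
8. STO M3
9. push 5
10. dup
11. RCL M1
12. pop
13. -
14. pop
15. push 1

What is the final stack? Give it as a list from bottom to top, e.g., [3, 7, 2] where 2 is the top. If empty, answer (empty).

After op 1 (RCL M1): stack=[0] mem=[0,0,0,0]
After op 2 (RCL M3): stack=[0,0] mem=[0,0,0,0]
After op 3 (pop): stack=[0] mem=[0,0,0,0]
After op 4 (push 14): stack=[0,14] mem=[0,0,0,0]
After op 5 (/): stack=[0] mem=[0,0,0,0]
After op 6 (STO M3): stack=[empty] mem=[0,0,0,0]
After op 7 (RCL M3): stack=[0] mem=[0,0,0,0]
After op 8 (STO M3): stack=[empty] mem=[0,0,0,0]
After op 9 (push 5): stack=[5] mem=[0,0,0,0]
After op 10 (dup): stack=[5,5] mem=[0,0,0,0]
After op 11 (RCL M1): stack=[5,5,0] mem=[0,0,0,0]
After op 12 (pop): stack=[5,5] mem=[0,0,0,0]
After op 13 (-): stack=[0] mem=[0,0,0,0]
After op 14 (pop): stack=[empty] mem=[0,0,0,0]
After op 15 (push 1): stack=[1] mem=[0,0,0,0]

Answer: [1]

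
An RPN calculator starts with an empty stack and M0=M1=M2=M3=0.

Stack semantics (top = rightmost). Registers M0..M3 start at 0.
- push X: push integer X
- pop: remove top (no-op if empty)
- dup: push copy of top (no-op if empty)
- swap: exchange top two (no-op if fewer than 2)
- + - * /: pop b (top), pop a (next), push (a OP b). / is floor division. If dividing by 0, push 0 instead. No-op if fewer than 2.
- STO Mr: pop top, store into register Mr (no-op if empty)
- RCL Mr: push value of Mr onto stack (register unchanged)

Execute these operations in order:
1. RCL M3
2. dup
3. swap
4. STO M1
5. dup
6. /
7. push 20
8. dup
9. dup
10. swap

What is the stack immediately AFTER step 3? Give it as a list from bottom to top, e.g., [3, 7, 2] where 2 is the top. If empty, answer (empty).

After op 1 (RCL M3): stack=[0] mem=[0,0,0,0]
After op 2 (dup): stack=[0,0] mem=[0,0,0,0]
After op 3 (swap): stack=[0,0] mem=[0,0,0,0]

[0, 0]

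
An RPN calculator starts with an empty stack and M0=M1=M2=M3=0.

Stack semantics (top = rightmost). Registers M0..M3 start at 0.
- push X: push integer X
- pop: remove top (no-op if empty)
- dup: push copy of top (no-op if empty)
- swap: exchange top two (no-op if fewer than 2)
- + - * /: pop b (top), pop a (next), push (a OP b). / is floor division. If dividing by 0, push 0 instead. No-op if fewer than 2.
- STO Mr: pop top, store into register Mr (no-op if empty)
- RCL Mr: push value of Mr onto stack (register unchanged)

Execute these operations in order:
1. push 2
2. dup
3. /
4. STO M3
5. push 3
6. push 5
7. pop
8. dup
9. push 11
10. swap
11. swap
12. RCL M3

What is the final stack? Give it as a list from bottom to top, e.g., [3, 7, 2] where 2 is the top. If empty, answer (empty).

After op 1 (push 2): stack=[2] mem=[0,0,0,0]
After op 2 (dup): stack=[2,2] mem=[0,0,0,0]
After op 3 (/): stack=[1] mem=[0,0,0,0]
After op 4 (STO M3): stack=[empty] mem=[0,0,0,1]
After op 5 (push 3): stack=[3] mem=[0,0,0,1]
After op 6 (push 5): stack=[3,5] mem=[0,0,0,1]
After op 7 (pop): stack=[3] mem=[0,0,0,1]
After op 8 (dup): stack=[3,3] mem=[0,0,0,1]
After op 9 (push 11): stack=[3,3,11] mem=[0,0,0,1]
After op 10 (swap): stack=[3,11,3] mem=[0,0,0,1]
After op 11 (swap): stack=[3,3,11] mem=[0,0,0,1]
After op 12 (RCL M3): stack=[3,3,11,1] mem=[0,0,0,1]

Answer: [3, 3, 11, 1]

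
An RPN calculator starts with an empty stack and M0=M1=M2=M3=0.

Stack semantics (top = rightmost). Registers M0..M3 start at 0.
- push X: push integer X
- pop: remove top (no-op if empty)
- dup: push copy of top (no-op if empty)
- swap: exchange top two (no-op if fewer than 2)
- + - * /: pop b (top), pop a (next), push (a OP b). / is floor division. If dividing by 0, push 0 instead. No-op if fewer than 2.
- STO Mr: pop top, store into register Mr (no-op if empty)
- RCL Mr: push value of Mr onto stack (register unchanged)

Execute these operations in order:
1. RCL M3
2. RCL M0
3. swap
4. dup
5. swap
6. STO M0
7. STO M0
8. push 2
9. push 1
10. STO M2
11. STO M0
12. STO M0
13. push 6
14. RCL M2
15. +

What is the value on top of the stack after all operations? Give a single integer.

After op 1 (RCL M3): stack=[0] mem=[0,0,0,0]
After op 2 (RCL M0): stack=[0,0] mem=[0,0,0,0]
After op 3 (swap): stack=[0,0] mem=[0,0,0,0]
After op 4 (dup): stack=[0,0,0] mem=[0,0,0,0]
After op 5 (swap): stack=[0,0,0] mem=[0,0,0,0]
After op 6 (STO M0): stack=[0,0] mem=[0,0,0,0]
After op 7 (STO M0): stack=[0] mem=[0,0,0,0]
After op 8 (push 2): stack=[0,2] mem=[0,0,0,0]
After op 9 (push 1): stack=[0,2,1] mem=[0,0,0,0]
After op 10 (STO M2): stack=[0,2] mem=[0,0,1,0]
After op 11 (STO M0): stack=[0] mem=[2,0,1,0]
After op 12 (STO M0): stack=[empty] mem=[0,0,1,0]
After op 13 (push 6): stack=[6] mem=[0,0,1,0]
After op 14 (RCL M2): stack=[6,1] mem=[0,0,1,0]
After op 15 (+): stack=[7] mem=[0,0,1,0]

Answer: 7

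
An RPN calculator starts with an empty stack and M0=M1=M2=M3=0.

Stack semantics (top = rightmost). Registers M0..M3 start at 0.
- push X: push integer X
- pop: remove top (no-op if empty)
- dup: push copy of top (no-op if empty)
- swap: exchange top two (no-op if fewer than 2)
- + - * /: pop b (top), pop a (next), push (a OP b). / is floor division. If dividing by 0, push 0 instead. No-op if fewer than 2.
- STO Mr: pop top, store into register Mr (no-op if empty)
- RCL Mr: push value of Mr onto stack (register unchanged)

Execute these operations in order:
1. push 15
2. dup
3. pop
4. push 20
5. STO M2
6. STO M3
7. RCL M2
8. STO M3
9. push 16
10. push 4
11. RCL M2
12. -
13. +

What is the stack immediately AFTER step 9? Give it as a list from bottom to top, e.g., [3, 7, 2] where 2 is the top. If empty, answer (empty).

After op 1 (push 15): stack=[15] mem=[0,0,0,0]
After op 2 (dup): stack=[15,15] mem=[0,0,0,0]
After op 3 (pop): stack=[15] mem=[0,0,0,0]
After op 4 (push 20): stack=[15,20] mem=[0,0,0,0]
After op 5 (STO M2): stack=[15] mem=[0,0,20,0]
After op 6 (STO M3): stack=[empty] mem=[0,0,20,15]
After op 7 (RCL M2): stack=[20] mem=[0,0,20,15]
After op 8 (STO M3): stack=[empty] mem=[0,0,20,20]
After op 9 (push 16): stack=[16] mem=[0,0,20,20]

[16]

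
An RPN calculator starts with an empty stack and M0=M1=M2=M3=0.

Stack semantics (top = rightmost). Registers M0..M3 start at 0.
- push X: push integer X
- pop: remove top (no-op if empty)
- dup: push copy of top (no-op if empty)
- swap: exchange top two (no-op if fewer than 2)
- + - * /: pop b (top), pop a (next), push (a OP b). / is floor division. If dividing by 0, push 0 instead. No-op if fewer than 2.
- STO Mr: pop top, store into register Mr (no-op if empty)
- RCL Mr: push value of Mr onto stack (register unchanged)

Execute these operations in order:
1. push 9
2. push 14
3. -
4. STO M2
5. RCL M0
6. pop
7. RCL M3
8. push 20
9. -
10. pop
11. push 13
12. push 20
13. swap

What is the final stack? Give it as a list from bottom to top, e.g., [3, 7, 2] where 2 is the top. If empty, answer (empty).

After op 1 (push 9): stack=[9] mem=[0,0,0,0]
After op 2 (push 14): stack=[9,14] mem=[0,0,0,0]
After op 3 (-): stack=[-5] mem=[0,0,0,0]
After op 4 (STO M2): stack=[empty] mem=[0,0,-5,0]
After op 5 (RCL M0): stack=[0] mem=[0,0,-5,0]
After op 6 (pop): stack=[empty] mem=[0,0,-5,0]
After op 7 (RCL M3): stack=[0] mem=[0,0,-5,0]
After op 8 (push 20): stack=[0,20] mem=[0,0,-5,0]
After op 9 (-): stack=[-20] mem=[0,0,-5,0]
After op 10 (pop): stack=[empty] mem=[0,0,-5,0]
After op 11 (push 13): stack=[13] mem=[0,0,-5,0]
After op 12 (push 20): stack=[13,20] mem=[0,0,-5,0]
After op 13 (swap): stack=[20,13] mem=[0,0,-5,0]

Answer: [20, 13]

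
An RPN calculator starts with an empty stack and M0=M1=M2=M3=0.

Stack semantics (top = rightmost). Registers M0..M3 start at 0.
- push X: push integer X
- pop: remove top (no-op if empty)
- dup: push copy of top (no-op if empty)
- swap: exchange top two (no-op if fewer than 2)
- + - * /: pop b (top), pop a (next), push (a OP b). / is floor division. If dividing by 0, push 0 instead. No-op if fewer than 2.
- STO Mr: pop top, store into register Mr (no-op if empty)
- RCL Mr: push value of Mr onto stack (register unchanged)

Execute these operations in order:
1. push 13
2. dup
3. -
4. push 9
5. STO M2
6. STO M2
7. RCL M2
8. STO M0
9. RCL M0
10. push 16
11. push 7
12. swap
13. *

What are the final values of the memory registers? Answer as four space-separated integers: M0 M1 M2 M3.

Answer: 0 0 0 0

Derivation:
After op 1 (push 13): stack=[13] mem=[0,0,0,0]
After op 2 (dup): stack=[13,13] mem=[0,0,0,0]
After op 3 (-): stack=[0] mem=[0,0,0,0]
After op 4 (push 9): stack=[0,9] mem=[0,0,0,0]
After op 5 (STO M2): stack=[0] mem=[0,0,9,0]
After op 6 (STO M2): stack=[empty] mem=[0,0,0,0]
After op 7 (RCL M2): stack=[0] mem=[0,0,0,0]
After op 8 (STO M0): stack=[empty] mem=[0,0,0,0]
After op 9 (RCL M0): stack=[0] mem=[0,0,0,0]
After op 10 (push 16): stack=[0,16] mem=[0,0,0,0]
After op 11 (push 7): stack=[0,16,7] mem=[0,0,0,0]
After op 12 (swap): stack=[0,7,16] mem=[0,0,0,0]
After op 13 (*): stack=[0,112] mem=[0,0,0,0]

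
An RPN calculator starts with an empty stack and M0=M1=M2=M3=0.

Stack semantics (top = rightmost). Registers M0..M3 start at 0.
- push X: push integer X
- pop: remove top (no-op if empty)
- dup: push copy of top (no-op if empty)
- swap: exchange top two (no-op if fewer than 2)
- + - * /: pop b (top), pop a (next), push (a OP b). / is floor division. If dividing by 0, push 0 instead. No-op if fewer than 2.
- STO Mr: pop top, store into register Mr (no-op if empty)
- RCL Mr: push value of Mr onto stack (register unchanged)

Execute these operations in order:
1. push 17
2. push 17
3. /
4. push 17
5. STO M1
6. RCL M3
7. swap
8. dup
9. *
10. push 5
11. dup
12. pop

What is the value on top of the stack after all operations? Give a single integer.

After op 1 (push 17): stack=[17] mem=[0,0,0,0]
After op 2 (push 17): stack=[17,17] mem=[0,0,0,0]
After op 3 (/): stack=[1] mem=[0,0,0,0]
After op 4 (push 17): stack=[1,17] mem=[0,0,0,0]
After op 5 (STO M1): stack=[1] mem=[0,17,0,0]
After op 6 (RCL M3): stack=[1,0] mem=[0,17,0,0]
After op 7 (swap): stack=[0,1] mem=[0,17,0,0]
After op 8 (dup): stack=[0,1,1] mem=[0,17,0,0]
After op 9 (*): stack=[0,1] mem=[0,17,0,0]
After op 10 (push 5): stack=[0,1,5] mem=[0,17,0,0]
After op 11 (dup): stack=[0,1,5,5] mem=[0,17,0,0]
After op 12 (pop): stack=[0,1,5] mem=[0,17,0,0]

Answer: 5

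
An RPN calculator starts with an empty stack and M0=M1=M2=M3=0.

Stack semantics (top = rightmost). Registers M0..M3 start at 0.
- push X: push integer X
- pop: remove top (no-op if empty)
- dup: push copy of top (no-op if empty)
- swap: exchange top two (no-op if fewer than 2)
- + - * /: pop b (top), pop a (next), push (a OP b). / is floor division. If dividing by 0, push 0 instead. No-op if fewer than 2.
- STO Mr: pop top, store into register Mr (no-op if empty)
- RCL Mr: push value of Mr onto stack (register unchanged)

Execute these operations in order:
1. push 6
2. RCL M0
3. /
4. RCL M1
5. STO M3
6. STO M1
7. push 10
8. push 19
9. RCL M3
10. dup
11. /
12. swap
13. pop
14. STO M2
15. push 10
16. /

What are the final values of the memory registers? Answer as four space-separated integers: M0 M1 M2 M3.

After op 1 (push 6): stack=[6] mem=[0,0,0,0]
After op 2 (RCL M0): stack=[6,0] mem=[0,0,0,0]
After op 3 (/): stack=[0] mem=[0,0,0,0]
After op 4 (RCL M1): stack=[0,0] mem=[0,0,0,0]
After op 5 (STO M3): stack=[0] mem=[0,0,0,0]
After op 6 (STO M1): stack=[empty] mem=[0,0,0,0]
After op 7 (push 10): stack=[10] mem=[0,0,0,0]
After op 8 (push 19): stack=[10,19] mem=[0,0,0,0]
After op 9 (RCL M3): stack=[10,19,0] mem=[0,0,0,0]
After op 10 (dup): stack=[10,19,0,0] mem=[0,0,0,0]
After op 11 (/): stack=[10,19,0] mem=[0,0,0,0]
After op 12 (swap): stack=[10,0,19] mem=[0,0,0,0]
After op 13 (pop): stack=[10,0] mem=[0,0,0,0]
After op 14 (STO M2): stack=[10] mem=[0,0,0,0]
After op 15 (push 10): stack=[10,10] mem=[0,0,0,0]
After op 16 (/): stack=[1] mem=[0,0,0,0]

Answer: 0 0 0 0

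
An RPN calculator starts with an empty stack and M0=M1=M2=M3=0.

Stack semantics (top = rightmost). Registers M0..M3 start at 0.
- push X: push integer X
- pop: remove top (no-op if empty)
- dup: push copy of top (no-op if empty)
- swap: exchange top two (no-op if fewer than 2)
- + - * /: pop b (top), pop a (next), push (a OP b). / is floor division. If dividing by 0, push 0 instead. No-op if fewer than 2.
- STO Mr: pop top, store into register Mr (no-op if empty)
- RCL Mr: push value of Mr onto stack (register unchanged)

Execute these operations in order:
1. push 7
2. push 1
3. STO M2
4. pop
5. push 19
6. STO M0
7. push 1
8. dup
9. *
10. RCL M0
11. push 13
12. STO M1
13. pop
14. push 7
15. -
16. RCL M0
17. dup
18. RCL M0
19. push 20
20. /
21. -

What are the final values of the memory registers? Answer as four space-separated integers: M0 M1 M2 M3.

Answer: 19 13 1 0

Derivation:
After op 1 (push 7): stack=[7] mem=[0,0,0,0]
After op 2 (push 1): stack=[7,1] mem=[0,0,0,0]
After op 3 (STO M2): stack=[7] mem=[0,0,1,0]
After op 4 (pop): stack=[empty] mem=[0,0,1,0]
After op 5 (push 19): stack=[19] mem=[0,0,1,0]
After op 6 (STO M0): stack=[empty] mem=[19,0,1,0]
After op 7 (push 1): stack=[1] mem=[19,0,1,0]
After op 8 (dup): stack=[1,1] mem=[19,0,1,0]
After op 9 (*): stack=[1] mem=[19,0,1,0]
After op 10 (RCL M0): stack=[1,19] mem=[19,0,1,0]
After op 11 (push 13): stack=[1,19,13] mem=[19,0,1,0]
After op 12 (STO M1): stack=[1,19] mem=[19,13,1,0]
After op 13 (pop): stack=[1] mem=[19,13,1,0]
After op 14 (push 7): stack=[1,7] mem=[19,13,1,0]
After op 15 (-): stack=[-6] mem=[19,13,1,0]
After op 16 (RCL M0): stack=[-6,19] mem=[19,13,1,0]
After op 17 (dup): stack=[-6,19,19] mem=[19,13,1,0]
After op 18 (RCL M0): stack=[-6,19,19,19] mem=[19,13,1,0]
After op 19 (push 20): stack=[-6,19,19,19,20] mem=[19,13,1,0]
After op 20 (/): stack=[-6,19,19,0] mem=[19,13,1,0]
After op 21 (-): stack=[-6,19,19] mem=[19,13,1,0]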